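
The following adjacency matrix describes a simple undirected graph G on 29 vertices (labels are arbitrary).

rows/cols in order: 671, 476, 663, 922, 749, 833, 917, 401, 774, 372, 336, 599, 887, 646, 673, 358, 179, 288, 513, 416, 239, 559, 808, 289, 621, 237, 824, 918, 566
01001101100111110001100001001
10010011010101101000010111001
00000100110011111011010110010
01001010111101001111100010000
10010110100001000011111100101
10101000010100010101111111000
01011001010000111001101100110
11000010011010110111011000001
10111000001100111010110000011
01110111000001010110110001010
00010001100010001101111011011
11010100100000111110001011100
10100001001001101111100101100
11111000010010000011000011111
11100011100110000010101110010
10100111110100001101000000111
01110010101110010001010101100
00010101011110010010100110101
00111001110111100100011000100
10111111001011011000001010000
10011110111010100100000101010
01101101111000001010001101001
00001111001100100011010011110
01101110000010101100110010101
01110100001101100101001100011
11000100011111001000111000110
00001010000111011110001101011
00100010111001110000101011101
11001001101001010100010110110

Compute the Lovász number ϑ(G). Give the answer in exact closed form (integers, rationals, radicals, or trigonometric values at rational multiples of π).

sqrt(29)

deg(663) = 14; N(663) = {833, 774, 372, 887, 646, 673, 358, 179, 513, 416, 559, 289, 621, 918}.
Vertex 237 has 14 neighbors: 671, 476, 833, 372, 336, 599, 887, 646, 179, 239, 559, 808, 824, 918.
N(671) = {476, 749, 833, 401, 774, 599, 887, 646, 673, 358, 416, 239, 237, 566}, |N(671)| = 14.
deg(358) = 14; N(358) = {671, 663, 833, 917, 401, 774, 372, 599, 179, 288, 416, 824, 918, 566}.
deg(v) = 14 for all v (|V|=29); strongly regular (29,14,6,7).
The 3 distinct eigenvalues: [14.0, 2.1926, -3.1926].
Lovász (edge-transitive): ϑ = −29·(-sqrt(29)/2 - 1/2)/((14)−(-sqrt(29)/2 - 1/2)) = sqrt(29).
≈ 5.3852 (to 4 d.p.).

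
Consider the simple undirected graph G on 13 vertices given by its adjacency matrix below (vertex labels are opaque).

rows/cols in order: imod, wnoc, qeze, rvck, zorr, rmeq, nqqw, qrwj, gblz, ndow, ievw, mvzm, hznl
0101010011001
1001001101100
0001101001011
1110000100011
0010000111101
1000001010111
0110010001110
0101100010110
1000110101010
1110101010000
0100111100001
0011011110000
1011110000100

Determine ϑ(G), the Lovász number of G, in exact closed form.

deg(zorr) = 6; N(zorr) = {qeze, qrwj, gblz, ndow, ievw, hznl}.
deg(rvck) = 6; N(rvck) = {imod, wnoc, qeze, qrwj, mvzm, hznl}.
N(mvzm) = {qeze, rvck, rmeq, nqqw, qrwj, gblz}, |N(mvzm)| = 6.
deg(rmeq) = 6; N(rmeq) = {imod, nqqw, gblz, ievw, mvzm, hznl}.
6-regular, N=13; SR(13,6,2,3) — a Paley graph.
A has 3 distinct eigenvalues ≈ [6.0, 1.302776, -2.302776].
With N=13: ϑ(G) = 13·(-(-sqrt(13)/2 - 1/2))/(6−(-sqrt(13)/2 - 1/2)) = sqrt(13).
= 3.60555… (decimal).

sqrt(13)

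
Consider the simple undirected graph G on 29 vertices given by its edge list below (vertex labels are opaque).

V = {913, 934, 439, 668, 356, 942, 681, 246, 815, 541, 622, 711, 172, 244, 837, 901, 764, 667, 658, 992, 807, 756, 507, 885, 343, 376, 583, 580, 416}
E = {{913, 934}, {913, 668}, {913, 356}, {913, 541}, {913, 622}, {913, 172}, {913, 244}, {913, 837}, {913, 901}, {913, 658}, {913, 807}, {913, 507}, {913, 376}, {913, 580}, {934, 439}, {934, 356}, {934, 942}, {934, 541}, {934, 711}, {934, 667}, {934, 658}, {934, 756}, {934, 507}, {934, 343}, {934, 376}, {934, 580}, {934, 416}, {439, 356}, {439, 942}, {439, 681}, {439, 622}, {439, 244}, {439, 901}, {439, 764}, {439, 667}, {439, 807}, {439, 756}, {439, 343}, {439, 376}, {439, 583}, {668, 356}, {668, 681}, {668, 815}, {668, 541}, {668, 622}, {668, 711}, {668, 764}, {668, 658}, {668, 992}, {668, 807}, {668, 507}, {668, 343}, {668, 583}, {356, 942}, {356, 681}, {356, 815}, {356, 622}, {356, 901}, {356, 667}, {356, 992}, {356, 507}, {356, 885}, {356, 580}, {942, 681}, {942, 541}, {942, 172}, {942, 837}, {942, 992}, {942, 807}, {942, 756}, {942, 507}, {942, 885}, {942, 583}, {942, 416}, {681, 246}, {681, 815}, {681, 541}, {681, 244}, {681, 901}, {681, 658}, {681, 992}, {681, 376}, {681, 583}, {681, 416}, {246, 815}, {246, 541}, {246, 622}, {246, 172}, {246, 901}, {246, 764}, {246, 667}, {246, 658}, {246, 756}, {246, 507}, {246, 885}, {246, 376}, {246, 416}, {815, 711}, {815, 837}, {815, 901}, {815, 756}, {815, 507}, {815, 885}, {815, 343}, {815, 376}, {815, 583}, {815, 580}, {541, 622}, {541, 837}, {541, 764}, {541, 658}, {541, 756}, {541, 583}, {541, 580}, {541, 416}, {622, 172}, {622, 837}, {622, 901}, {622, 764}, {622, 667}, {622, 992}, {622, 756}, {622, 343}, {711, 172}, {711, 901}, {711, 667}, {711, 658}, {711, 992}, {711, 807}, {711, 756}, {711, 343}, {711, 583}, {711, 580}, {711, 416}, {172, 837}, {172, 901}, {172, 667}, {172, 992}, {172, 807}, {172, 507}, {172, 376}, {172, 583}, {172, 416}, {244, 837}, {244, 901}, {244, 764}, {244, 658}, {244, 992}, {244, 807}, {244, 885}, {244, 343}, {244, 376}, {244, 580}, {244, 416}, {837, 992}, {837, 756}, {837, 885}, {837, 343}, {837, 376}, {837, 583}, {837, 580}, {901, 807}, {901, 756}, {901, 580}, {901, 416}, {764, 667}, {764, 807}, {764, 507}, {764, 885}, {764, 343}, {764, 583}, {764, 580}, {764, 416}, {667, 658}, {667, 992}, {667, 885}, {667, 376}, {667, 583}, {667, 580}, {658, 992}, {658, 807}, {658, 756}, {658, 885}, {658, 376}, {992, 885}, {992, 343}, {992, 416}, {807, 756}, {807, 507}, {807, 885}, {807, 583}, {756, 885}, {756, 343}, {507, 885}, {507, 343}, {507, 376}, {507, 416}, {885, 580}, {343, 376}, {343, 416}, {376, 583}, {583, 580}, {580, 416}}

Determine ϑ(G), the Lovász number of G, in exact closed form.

Vertex 807 has 14 neighbors: 913, 439, 668, 942, 711, 172, 244, 901, 764, 658, 756, 507, 885, 583.
N(507) = {913, 934, 668, 356, 942, 246, 815, 172, 764, 807, 885, 343, 376, 416}, |N(507)| = 14.
N(583) = {439, 668, 942, 681, 815, 541, 711, 172, 837, 764, 667, 807, 376, 580}, |N(583)| = 14.
Vertex 764 has 14 neighbors: 439, 668, 246, 541, 622, 244, 667, 807, 507, 885, 343, 583, 580, 416.
14-regular, N=29; Paley(29): SR with (k,λ,μ)=(14,6,7).
A has 3 distinct eigenvalues ≈ [14.0, 2.19258, -3.19258].
With N=29: ϑ(G) = 29·(-(-sqrt(29)/2 - 1/2))/(14−(-sqrt(29)/2 - 1/2)) = sqrt(29).
≈ 5.385164807 (to 9 d.p.).

sqrt(29)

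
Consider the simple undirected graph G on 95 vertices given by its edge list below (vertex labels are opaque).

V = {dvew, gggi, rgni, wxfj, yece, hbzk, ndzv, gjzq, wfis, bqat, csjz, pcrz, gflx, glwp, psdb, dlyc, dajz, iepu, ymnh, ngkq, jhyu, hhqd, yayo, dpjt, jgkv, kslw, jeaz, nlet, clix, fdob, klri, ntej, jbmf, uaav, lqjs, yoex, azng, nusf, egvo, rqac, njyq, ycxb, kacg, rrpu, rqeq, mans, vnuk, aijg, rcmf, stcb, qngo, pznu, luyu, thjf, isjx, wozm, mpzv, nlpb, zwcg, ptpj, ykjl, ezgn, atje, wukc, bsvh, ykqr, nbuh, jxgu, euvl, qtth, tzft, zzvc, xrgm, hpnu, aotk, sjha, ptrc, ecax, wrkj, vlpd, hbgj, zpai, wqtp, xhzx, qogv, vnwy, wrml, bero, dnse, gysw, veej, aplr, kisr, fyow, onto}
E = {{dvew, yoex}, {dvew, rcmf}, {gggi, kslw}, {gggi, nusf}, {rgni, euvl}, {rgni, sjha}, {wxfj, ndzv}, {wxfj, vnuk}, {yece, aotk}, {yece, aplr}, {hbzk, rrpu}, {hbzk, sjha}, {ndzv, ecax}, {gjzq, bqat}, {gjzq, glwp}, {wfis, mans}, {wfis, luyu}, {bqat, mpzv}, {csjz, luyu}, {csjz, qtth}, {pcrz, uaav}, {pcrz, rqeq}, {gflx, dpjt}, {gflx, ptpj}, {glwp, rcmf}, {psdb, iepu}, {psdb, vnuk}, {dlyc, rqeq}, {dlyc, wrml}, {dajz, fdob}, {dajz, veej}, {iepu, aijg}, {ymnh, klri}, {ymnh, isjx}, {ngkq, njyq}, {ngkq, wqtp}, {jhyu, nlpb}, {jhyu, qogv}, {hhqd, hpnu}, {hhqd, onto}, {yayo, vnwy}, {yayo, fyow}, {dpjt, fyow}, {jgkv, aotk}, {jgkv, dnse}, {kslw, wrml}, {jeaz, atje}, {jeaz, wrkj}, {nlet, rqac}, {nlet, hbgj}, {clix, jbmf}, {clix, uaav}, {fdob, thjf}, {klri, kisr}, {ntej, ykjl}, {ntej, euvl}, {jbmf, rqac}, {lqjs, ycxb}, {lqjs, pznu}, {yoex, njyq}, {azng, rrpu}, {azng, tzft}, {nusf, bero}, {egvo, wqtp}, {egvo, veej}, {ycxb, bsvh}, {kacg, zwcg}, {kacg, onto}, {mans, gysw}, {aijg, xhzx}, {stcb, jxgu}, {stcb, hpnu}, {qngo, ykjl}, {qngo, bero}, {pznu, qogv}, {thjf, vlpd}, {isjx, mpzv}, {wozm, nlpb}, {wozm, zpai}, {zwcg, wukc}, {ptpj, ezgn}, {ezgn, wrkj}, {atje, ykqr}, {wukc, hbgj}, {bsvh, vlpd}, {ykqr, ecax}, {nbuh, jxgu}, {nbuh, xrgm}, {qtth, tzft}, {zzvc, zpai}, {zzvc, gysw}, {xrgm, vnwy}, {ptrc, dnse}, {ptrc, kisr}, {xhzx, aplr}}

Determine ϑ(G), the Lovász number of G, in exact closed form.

deg(kisr) = 2; N(kisr) = {klri, ptrc}.
Vertex veej has 2 neighbors: dajz, egvo.
deg(gggi) = 2; N(gggi) = {kslw, nusf}.
deg(bsvh) = 2; N(bsvh) = {ycxb, vlpd}.
2-regular, N=95; this is C_{95}, the 95-cycle.
The 48 distinct eigenvalues: [2.0, 1.996, 1.983, 1.961, 1.93, 1.892, 1.845, 1.789, 1.727, 1.656, 1.578, 1.494, 1.402, 1.305, 1.202, 1.094, 0.981, 0.864, 0.742, 0.618, 0.491, 0.362, 0.231, 0.099, -0.033, -0.165, -0.297, -0.427, -0.555, -0.681, -0.803, -0.923, -1.038, -1.149, -1.254, -1.355, -1.449, -1.537, -1.618, -1.692, -1.759, -1.818, -1.869, -1.912, -1.947, -1.973, -1.99, -1.999].
Lovász (edge-transitive): ϑ = −95·(-2*cos(pi/95))/((2)−(-2*cos(pi/95))) = 95*cos(pi/95)/(cos(pi/95) + 1).
Numerically 47.4870113.
47 ≤ 95*cos(pi/95)/(cos(pi/95) + 1) ≤ 48: both strict.

95*cos(pi/95)/(cos(pi/95) + 1)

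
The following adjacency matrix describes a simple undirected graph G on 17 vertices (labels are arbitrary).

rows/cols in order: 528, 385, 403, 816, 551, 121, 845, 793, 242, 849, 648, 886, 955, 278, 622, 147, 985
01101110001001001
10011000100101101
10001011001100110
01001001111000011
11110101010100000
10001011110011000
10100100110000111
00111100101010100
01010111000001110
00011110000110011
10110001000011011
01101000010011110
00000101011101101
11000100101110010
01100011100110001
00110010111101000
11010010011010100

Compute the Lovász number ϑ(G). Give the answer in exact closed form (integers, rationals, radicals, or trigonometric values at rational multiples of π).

sqrt(17)

deg(551) = 8; N(551) = {528, 385, 403, 816, 121, 793, 849, 886}.
deg(622) = 8; N(622) = {385, 403, 845, 793, 242, 886, 955, 985}.
deg(845) = 8; N(845) = {528, 403, 121, 242, 849, 622, 147, 985}.
Vertex 242 has 8 neighbors: 385, 816, 121, 845, 793, 278, 622, 147.
8-regular, N=17; SR(17,8,3,4) — a Paley graph.
Distinct eigenvalues (to 4 d.p.): [8.0, 1.5616, -2.5616].
−17·(-sqrt(17)/2 - 1/2) / ((8)−(-sqrt(17)/2 - 1/2)) = sqrt(17) = ϑ(G).
≈ 4.123105626 (to 9 d.p.).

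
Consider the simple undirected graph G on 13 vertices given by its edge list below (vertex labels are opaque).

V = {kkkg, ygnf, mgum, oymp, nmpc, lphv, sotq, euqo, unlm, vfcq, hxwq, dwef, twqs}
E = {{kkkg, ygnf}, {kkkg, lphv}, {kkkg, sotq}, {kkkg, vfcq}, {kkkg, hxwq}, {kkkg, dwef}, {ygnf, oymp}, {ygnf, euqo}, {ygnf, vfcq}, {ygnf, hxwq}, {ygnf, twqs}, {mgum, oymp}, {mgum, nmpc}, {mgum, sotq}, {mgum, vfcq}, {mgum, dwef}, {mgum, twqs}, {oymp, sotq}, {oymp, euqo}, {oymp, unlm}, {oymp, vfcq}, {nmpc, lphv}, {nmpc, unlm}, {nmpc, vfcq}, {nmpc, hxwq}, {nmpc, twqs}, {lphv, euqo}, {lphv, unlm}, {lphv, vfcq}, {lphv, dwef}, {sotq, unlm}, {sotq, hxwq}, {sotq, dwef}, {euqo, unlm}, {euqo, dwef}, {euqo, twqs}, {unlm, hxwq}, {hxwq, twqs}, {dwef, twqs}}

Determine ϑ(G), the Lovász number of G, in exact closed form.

sqrt(13)

Vertex lphv has 6 neighbors: kkkg, nmpc, euqo, unlm, vfcq, dwef.
N(vfcq) = {kkkg, ygnf, mgum, oymp, nmpc, lphv}, |N(vfcq)| = 6.
Vertex dwef has 6 neighbors: kkkg, mgum, lphv, sotq, euqo, twqs.
N(nmpc) = {mgum, lphv, unlm, vfcq, hxwq, twqs}, |N(nmpc)| = 6.
13-vertex 6-regular graph: SR(13,6,2,3) — a Paley graph.
Distinct eigenvalues (to 6 d.p.): [6.0, 1.302776, -2.302776].
Lovász: ϑ = −13(-sqrt(13)/2 - 1/2)/(6+-(-sqrt(13)/2 - 1/2)) = sqrt(13).
≈ 3.6055513 (to 7 d.p.).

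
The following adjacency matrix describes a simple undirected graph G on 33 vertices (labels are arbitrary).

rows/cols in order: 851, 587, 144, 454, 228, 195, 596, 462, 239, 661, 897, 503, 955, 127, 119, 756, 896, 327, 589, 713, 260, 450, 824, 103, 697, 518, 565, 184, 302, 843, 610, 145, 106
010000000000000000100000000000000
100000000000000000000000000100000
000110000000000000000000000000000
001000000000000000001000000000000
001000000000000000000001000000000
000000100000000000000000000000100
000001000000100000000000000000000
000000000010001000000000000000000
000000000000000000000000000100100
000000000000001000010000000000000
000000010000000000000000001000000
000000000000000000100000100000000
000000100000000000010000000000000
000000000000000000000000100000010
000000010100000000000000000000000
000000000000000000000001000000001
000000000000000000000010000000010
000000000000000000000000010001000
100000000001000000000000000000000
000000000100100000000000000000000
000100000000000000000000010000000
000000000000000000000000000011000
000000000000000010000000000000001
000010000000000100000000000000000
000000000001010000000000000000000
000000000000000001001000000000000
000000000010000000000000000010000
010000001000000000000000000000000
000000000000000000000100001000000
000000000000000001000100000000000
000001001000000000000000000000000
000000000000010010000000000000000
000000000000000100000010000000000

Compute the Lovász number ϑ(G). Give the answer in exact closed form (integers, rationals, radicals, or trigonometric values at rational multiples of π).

deg(824) = 2; N(824) = {896, 106}.
N(228) = {144, 103}, |N(228)| = 2.
N(127) = {697, 145}, |N(127)| = 2.
deg(843) = 2; N(843) = {327, 450}.
Regular of degree 2 on 33 vertices: this is C_{33}, the 33-cycle.
spec(A) ≈ [2.0, 1.963857, 1.856736, 1.682507, 1.447468, 1.160114, 0.83083, 0.471518, 0.095164, -0.28463, -0.654136, -1.0, -1.309721, -1.572106, -1.777671, -1.918986, -1.990944] (distinct, 6 d.p.).
Lovász: ϑ = −33(-2*cos(pi/33))/(2+-(-1)*2*cos(pi/33)) = 33*cos(pi/33)/(cos(pi/33) + 1).
ϑ(G) ≈ 16.46256.
α=16, χ(Ḡ)=17; ϑ=33*cos(pi/33)/(cos(pi/33) + 1) lies between (both strict).

33*cos(pi/33)/(cos(pi/33) + 1)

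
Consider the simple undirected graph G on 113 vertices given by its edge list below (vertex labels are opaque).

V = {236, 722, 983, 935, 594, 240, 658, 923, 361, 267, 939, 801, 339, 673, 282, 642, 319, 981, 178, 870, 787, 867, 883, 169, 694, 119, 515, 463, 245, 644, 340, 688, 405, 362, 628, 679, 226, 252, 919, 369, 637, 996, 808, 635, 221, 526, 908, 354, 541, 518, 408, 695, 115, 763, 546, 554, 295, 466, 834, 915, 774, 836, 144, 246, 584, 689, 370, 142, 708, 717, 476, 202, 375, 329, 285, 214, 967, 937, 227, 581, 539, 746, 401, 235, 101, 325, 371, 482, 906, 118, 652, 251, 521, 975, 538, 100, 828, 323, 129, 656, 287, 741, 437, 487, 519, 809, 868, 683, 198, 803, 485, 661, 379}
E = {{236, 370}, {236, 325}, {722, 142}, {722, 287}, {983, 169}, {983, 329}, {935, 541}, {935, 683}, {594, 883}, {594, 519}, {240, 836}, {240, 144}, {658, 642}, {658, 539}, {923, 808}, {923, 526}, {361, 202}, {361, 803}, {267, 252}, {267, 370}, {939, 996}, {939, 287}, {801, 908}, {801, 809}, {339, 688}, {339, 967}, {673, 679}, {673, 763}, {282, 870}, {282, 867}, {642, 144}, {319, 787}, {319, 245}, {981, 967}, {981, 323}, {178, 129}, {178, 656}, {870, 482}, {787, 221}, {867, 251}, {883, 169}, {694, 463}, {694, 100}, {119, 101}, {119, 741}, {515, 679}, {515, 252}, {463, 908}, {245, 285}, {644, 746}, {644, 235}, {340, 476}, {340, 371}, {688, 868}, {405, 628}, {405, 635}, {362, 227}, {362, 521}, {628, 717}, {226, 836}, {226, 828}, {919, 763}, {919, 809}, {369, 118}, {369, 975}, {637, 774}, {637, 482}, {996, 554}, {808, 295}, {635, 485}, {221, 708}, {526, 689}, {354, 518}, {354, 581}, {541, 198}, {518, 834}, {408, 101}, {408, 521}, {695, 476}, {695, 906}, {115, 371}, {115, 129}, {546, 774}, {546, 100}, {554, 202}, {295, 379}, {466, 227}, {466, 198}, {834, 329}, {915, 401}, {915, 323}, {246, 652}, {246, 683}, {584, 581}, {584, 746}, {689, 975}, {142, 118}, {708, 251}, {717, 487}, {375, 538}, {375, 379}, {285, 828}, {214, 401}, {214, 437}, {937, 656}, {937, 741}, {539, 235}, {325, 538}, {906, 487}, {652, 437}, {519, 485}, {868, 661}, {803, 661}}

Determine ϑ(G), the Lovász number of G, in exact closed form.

113*cos(pi/113)/(cos(pi/113) + 1)

Vertex 554 has 2 neighbors: 996, 202.
N(246) = {652, 683}, |N(246)| = 2.
Vertex 371 has 2 neighbors: 340, 115.
Vertex 868 has 2 neighbors: 688, 661.
deg(v) = 2 for all v (|V|=113); this is C_{113}, the 113-cycle.
The 57 distinct eigenvalues: [2.0, 1.99691, 1.98765, 1.97224, 1.95074, 1.9232, 1.88973, 1.85041, 1.80537, 1.75475, 1.69871, 1.63742, 1.57106, 1.49985, 1.42401, 1.34376, 1.25936, 1.17107, 1.07915, 0.98391, 0.88562, 0.78459, 0.68114, 0.57558, 0.46824, 0.35946, 0.24956, 0.1389, 0.0278, -0.08338, -0.1943, -0.30463, -0.41401, -0.52211, -0.6286, -0.73315, -0.83543, -0.93512, -1.03193, -1.12555, -1.21568, -1.30206, -1.38442, -1.4625, -1.53605, -1.60486, -1.66871, -1.7274, -1.78075, -1.8286, -1.87079, -1.9072, -1.93772, -1.96225, -1.98071, -1.99305, -1.99923].
ϑ = −N·λ_min/(λ_max−λ_min) = −113·(-2*cos(pi/113))/(2−(-2*cos(pi/113))) = 113*cos(pi/113)/(cos(pi/113) + 1).
= 56.48908… (decimal).
56 ≤ 113*cos(pi/113)/(cos(pi/113) + 1) ≤ 57: both strict.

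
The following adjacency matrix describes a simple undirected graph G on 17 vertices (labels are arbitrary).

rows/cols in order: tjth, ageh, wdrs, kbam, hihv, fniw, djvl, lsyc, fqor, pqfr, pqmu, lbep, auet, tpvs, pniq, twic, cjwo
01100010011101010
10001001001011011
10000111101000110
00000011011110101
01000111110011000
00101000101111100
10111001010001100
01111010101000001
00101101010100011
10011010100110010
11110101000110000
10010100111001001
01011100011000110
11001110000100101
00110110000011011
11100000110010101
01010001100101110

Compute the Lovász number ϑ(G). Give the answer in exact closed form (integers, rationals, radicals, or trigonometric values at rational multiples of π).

sqrt(17)

N(lsyc) = {ageh, wdrs, kbam, hihv, djvl, fqor, pqmu, cjwo}, |N(lsyc)| = 8.
deg(pniq) = 8; N(pniq) = {wdrs, kbam, fniw, djvl, auet, tpvs, twic, cjwo}.
N(wdrs) = {tjth, fniw, djvl, lsyc, fqor, pqmu, pniq, twic}, |N(wdrs)| = 8.
deg(twic) = 8; N(twic) = {tjth, ageh, wdrs, fqor, pqfr, auet, pniq, cjwo}.
Regular of degree 8 on 17 vertices: Paley(17): SR with (k,λ,μ)=(8,3,4).
A has 3 distinct eigenvalues ≈ [8.0, 1.562, -2.562].
Lovász (edge-transitive): ϑ = −17·(-sqrt(17)/2 - 1/2)/((8)−(-sqrt(17)/2 - 1/2)) = sqrt(17).
= 4.12310563… (decimal).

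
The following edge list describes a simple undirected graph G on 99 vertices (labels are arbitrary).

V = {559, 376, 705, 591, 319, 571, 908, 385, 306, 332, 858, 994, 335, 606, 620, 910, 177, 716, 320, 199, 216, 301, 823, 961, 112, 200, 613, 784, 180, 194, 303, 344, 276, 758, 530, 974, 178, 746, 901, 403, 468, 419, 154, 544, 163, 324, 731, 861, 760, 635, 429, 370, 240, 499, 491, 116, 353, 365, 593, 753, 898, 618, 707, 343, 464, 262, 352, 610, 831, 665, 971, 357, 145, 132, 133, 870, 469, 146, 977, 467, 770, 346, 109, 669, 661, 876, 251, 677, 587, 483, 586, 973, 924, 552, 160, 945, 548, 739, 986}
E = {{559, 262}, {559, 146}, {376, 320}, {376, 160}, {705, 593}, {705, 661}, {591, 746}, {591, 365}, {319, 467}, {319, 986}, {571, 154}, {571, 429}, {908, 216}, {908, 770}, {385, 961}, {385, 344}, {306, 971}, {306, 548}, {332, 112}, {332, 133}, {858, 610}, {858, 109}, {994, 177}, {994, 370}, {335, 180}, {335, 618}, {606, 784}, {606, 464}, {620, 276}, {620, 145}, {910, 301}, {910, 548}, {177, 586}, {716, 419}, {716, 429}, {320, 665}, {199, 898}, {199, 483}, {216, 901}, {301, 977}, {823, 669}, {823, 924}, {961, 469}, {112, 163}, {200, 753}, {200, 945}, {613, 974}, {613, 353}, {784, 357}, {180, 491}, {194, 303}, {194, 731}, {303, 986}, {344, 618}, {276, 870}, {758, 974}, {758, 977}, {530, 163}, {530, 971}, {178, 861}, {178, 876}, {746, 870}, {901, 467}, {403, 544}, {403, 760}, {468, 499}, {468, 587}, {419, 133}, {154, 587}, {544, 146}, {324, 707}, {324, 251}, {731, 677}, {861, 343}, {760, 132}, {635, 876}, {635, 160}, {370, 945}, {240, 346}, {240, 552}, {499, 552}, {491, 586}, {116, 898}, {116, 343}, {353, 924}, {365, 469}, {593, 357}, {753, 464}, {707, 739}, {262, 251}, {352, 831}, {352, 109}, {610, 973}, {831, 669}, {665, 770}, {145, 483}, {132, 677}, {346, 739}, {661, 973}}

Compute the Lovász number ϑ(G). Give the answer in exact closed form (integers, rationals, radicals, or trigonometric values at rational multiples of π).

99*cos(pi/99)/(cos(pi/99) + 1)

N(365) = {591, 469}, |N(365)| = 2.
Vertex 357 has 2 neighbors: 784, 593.
Vertex 180 has 2 neighbors: 335, 491.
N(116) = {898, 343}, |N(116)| = 2.
2-regular, N=99; connected 2-regular on 99 ⇒ C_{99}.
The 50 distinct eigenvalues: [2.0, 1.996, 1.9839, 1.9639, 1.9359, 1.9001, 1.8567, 1.8059, 1.7477, 1.6825, 1.6105, 1.5321, 1.4475, 1.357, 1.2611, 1.1601, 1.0545, 0.9445, 0.8308, 0.7138, 0.5938, 0.4715, 0.3473, 0.2217, 0.0952, -0.0317, -0.1585, -0.2846, -0.4096, -0.5329, -0.6541, -0.7727, -0.8881, -1.0, -1.1078, -1.2112, -1.3097, -1.4029, -1.4905, -1.5721, -1.6474, -1.716, -1.7777, -1.8322, -1.8794, -1.919, -1.9509, -1.9749, -1.9909, -1.999].
With N=99: ϑ(G) = 99·(-(-1)*2*cos(pi/99))/(2−(-2*cos(pi/99))) = 99*cos(pi/99)/(cos(pi/99) + 1).
≈ 49.4875363 (to 7 d.p.).
49 ≤ 99*cos(pi/99)/(cos(pi/99) + 1) ≤ 50: both strict.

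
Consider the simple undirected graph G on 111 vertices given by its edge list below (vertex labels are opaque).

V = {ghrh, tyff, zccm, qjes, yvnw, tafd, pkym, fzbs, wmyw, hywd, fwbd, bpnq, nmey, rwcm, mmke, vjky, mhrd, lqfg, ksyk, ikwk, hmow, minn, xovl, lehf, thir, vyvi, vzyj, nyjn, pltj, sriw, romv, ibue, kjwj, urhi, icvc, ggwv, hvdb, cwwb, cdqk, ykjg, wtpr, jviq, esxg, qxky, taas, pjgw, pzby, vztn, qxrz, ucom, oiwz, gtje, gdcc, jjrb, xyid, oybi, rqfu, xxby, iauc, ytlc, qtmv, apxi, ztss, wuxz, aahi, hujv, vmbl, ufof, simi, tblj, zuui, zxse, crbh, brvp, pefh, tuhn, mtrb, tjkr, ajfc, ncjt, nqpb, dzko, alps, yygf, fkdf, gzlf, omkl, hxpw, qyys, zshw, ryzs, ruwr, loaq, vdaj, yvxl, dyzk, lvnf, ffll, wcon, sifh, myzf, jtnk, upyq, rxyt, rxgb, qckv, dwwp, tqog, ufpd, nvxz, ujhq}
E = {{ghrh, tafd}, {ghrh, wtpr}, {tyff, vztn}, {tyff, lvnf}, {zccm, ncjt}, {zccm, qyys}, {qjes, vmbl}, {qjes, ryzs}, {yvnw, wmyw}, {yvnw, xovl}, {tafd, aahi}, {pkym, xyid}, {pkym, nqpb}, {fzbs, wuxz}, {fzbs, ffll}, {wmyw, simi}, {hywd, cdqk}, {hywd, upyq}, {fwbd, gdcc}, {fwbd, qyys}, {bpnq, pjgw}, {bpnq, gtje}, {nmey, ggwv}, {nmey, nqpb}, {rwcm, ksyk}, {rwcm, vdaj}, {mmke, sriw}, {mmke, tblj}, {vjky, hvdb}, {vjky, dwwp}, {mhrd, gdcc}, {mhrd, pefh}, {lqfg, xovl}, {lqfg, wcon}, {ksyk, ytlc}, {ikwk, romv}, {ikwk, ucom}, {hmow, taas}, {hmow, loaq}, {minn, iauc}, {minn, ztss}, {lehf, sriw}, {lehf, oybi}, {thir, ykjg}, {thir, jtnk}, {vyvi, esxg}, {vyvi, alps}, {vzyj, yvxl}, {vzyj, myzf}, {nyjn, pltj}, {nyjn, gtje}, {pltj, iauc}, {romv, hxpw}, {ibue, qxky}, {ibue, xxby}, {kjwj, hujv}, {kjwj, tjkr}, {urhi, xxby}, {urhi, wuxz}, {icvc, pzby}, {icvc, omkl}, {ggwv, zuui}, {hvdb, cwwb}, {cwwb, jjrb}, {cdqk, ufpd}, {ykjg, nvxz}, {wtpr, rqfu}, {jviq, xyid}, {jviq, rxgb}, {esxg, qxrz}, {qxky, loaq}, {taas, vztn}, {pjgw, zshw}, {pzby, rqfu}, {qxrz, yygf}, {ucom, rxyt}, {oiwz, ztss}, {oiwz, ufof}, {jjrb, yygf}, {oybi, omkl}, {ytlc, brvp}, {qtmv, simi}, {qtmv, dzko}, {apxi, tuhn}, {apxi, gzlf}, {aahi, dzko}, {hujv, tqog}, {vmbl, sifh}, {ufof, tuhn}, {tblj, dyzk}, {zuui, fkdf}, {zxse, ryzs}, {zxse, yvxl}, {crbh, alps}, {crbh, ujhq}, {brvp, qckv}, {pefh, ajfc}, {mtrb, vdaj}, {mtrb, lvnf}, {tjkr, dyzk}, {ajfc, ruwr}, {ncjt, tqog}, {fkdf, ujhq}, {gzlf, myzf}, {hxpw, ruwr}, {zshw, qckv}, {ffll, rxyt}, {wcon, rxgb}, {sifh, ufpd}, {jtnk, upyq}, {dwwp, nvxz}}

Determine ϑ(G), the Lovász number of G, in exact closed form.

Vertex dzko has 2 neighbors: qtmv, aahi.
N(sriw) = {mmke, lehf}, |N(sriw)| = 2.
Vertex ykjg has 2 neighbors: thir, nvxz.
deg(upyq) = 2; N(upyq) = {hywd, jtnk}.
Regular of degree 2 on 111 vertices: the odd cycle C_{111}.
Distinct eigenvalues (to 3 d.p.): [2.0, 1.997, 1.987, 1.971, 1.949, 1.92, 1.886, 1.845, 1.798, 1.746, 1.688, 1.625, 1.556, 1.482, 1.404, 1.321, 1.234, 1.143, 1.049, 0.951, 0.85, 0.746, 0.64, 0.531, 0.421, 0.31, 0.198, 0.085, -0.028, -0.141, -0.254, -0.366, -0.477, -0.586, -0.693, -0.798, -0.9, -1.0, -1.096, -1.189, -1.278, -1.363, -1.444, -1.52, -1.591, -1.657, -1.718, -1.773, -1.822, -1.866, -1.904, -1.935, -1.961, -1.98, -1.993, -1.999].
−111·(-2*cos(pi/111)) / ((2)−(-2*cos(pi/111))) = 111*cos(pi/111)/(cos(pi/111) + 1) = ϑ(G).
Numerically 55.48888.
Lovász sandwich 55 ≤ 111*cos(pi/111)/(cos(pi/111) + 1) ≤ 56: both strict.

111*cos(pi/111)/(cos(pi/111) + 1)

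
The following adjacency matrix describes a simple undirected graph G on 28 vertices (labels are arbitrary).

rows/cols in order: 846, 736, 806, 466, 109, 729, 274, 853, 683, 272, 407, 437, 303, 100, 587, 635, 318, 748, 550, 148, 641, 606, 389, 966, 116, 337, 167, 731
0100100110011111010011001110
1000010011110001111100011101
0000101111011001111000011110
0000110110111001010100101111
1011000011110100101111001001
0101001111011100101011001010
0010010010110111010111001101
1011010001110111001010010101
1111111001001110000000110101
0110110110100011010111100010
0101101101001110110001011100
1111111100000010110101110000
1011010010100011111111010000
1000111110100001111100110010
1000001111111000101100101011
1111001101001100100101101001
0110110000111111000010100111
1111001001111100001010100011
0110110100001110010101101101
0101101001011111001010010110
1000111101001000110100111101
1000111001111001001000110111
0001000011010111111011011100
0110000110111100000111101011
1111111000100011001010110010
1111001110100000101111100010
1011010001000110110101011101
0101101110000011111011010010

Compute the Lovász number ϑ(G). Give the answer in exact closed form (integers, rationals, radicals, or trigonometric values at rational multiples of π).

7

Vertex 274 has 15 neighbors: 806, 729, 683, 407, 437, 100, 587, 635, 748, 148, 641, 606, 116, 337, 731.
Vertex 437 has 15 neighbors: 846, 736, 806, 466, 109, 729, 274, 853, 587, 318, 748, 148, 606, 389, 966.
N(846) = {736, 109, 853, 683, 437, 303, 100, 587, 635, 748, 641, 606, 116, 337, 167}, |N(846)| = 15.
Vertex 748 has 15 neighbors: 846, 736, 806, 466, 274, 272, 407, 437, 303, 100, 550, 641, 389, 167, 731.
G on 28 vertices is 15-regular; Kneser-type, 2-subsets of [8].
A has 3 distinct eigenvalues ≈ [15.0, 1.0, -5.0].
λ_max=15, λ_min=-5; ϑ = −28·λ_min/(λ_max−λ_min) = 7.
ϑ(G) ≈ 7.0000.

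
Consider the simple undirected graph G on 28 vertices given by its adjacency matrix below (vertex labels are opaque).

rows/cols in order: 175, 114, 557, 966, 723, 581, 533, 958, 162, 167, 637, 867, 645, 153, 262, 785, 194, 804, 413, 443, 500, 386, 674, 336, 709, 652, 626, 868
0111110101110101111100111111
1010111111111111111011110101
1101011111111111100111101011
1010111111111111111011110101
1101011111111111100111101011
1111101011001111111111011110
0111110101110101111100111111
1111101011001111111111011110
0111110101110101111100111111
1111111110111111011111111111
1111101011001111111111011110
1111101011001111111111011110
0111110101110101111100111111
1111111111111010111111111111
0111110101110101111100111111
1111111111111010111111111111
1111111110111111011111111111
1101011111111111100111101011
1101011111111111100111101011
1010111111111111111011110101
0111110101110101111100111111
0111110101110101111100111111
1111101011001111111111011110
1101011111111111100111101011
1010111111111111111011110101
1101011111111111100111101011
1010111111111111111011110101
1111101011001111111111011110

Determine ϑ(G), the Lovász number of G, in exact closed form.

Vertex 626 has 23 neighbors: 175, 557, 723, 581, 533, 958, 162, 167, 637, 867, 645, 153, 262, 785, 194, 804, 413, 500, 386, 674, 336, 652, 868.
N(153) = {175, 114, 557, 966, 723, 581, 533, 958, 162, 167, 637, 867, 645, 262, 194, 804, 413, 443, 500, 386, 674, 336, 709, 652, 626, 868}, |N(153)| = 26.
deg(637) = 22; N(637) = {175, 114, 557, 966, 723, 533, 162, 167, 645, 153, 262, 785, 194, 804, 413, 443, 500, 386, 336, 709, 652, 626}.
N(557) = {175, 114, 966, 581, 533, 958, 162, 167, 637, 867, 645, 153, 262, 785, 194, 443, 500, 386, 674, 709, 626, 868}, |N(557)| = 22.
6 parts of sizes [7, 6, 6, 5, 2, 2]; α(G) = 7 = ϑ (perfect).
ϑ(G) ≈ 7.0000.
α=7, χ(Ḡ)=7; ϑ=7 lies between (collapsed).

7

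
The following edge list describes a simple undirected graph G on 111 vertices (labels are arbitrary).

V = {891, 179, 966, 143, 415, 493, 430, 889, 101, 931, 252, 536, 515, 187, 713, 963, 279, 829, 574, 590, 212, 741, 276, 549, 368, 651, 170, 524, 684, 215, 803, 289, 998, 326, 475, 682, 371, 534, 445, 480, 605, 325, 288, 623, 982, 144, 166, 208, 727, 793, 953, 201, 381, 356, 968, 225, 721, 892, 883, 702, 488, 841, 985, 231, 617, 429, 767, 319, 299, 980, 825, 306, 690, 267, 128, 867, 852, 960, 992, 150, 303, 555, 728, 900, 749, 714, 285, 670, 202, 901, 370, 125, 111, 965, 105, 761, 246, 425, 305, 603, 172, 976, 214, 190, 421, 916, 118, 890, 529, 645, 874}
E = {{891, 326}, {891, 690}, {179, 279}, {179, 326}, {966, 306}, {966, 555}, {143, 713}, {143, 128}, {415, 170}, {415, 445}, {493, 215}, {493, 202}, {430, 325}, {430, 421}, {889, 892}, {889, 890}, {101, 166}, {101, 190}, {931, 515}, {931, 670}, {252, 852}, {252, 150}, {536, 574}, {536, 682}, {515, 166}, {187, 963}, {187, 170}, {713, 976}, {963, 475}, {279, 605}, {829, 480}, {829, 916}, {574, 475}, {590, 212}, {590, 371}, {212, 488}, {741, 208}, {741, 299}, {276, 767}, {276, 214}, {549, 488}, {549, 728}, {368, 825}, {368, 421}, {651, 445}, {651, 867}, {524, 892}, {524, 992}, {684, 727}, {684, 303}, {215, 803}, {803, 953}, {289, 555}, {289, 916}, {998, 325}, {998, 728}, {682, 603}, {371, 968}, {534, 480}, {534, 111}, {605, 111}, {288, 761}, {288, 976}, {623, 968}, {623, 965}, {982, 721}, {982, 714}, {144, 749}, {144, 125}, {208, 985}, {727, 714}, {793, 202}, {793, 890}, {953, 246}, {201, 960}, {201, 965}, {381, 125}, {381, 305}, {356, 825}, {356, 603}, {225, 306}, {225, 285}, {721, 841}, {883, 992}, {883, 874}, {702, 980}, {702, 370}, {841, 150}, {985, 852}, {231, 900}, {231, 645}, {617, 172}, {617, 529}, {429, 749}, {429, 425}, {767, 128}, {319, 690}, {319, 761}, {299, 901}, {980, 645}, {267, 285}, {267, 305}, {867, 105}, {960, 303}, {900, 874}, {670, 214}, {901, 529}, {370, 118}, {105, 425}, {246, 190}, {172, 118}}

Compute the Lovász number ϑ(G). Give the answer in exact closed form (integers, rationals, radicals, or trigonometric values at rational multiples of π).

deg(356) = 2; N(356) = {825, 603}.
Vertex 319 has 2 neighbors: 690, 761.
deg(841) = 2; N(841) = {721, 150}.
Vertex 980 has 2 neighbors: 702, 645.
111-vertex 2-regular graph: the odd cycle C_{111}.
Distinct eigenvalues (to 6 d.p.): [2.0, 1.996797, 1.987197, 1.971232, 1.948952, 1.920429, 1.885755, 1.84504, 1.798414, 1.746028, 1.688049, 1.624662, 1.556072, 1.482496, 1.404172, 1.321349, 1.234294, 1.143286, 1.048615, 0.950584, 0.849509, 0.745713, 0.639528, 0.531294, 0.421359, 0.310073, 0.197795, 0.084882, -0.028302, -0.141395, -0.254036, -0.365862, -0.476517, -0.585646, -0.692898, -0.797931, -0.900407, -1.0, -1.096389, -1.189266, -1.278334, -1.363307, -1.443912, -1.519892, -1.591004, -1.657019, -1.717727, -1.772931, -1.822457, -1.866145, -1.903855, -1.935466, -1.960877, -1.980007, -1.992795, -1.999199].
Lovász (edge-transitive): ϑ = −111·(-2*cos(pi/111))/((2)−(-2*cos(pi/111))) = 111*cos(pi/111)/(cos(pi/111) + 1).
ϑ(G) ≈ 55.4888841.
Lovász sandwich 55 ≤ 111*cos(pi/111)/(cos(pi/111) + 1) ≤ 56: both strict.

111*cos(pi/111)/(cos(pi/111) + 1)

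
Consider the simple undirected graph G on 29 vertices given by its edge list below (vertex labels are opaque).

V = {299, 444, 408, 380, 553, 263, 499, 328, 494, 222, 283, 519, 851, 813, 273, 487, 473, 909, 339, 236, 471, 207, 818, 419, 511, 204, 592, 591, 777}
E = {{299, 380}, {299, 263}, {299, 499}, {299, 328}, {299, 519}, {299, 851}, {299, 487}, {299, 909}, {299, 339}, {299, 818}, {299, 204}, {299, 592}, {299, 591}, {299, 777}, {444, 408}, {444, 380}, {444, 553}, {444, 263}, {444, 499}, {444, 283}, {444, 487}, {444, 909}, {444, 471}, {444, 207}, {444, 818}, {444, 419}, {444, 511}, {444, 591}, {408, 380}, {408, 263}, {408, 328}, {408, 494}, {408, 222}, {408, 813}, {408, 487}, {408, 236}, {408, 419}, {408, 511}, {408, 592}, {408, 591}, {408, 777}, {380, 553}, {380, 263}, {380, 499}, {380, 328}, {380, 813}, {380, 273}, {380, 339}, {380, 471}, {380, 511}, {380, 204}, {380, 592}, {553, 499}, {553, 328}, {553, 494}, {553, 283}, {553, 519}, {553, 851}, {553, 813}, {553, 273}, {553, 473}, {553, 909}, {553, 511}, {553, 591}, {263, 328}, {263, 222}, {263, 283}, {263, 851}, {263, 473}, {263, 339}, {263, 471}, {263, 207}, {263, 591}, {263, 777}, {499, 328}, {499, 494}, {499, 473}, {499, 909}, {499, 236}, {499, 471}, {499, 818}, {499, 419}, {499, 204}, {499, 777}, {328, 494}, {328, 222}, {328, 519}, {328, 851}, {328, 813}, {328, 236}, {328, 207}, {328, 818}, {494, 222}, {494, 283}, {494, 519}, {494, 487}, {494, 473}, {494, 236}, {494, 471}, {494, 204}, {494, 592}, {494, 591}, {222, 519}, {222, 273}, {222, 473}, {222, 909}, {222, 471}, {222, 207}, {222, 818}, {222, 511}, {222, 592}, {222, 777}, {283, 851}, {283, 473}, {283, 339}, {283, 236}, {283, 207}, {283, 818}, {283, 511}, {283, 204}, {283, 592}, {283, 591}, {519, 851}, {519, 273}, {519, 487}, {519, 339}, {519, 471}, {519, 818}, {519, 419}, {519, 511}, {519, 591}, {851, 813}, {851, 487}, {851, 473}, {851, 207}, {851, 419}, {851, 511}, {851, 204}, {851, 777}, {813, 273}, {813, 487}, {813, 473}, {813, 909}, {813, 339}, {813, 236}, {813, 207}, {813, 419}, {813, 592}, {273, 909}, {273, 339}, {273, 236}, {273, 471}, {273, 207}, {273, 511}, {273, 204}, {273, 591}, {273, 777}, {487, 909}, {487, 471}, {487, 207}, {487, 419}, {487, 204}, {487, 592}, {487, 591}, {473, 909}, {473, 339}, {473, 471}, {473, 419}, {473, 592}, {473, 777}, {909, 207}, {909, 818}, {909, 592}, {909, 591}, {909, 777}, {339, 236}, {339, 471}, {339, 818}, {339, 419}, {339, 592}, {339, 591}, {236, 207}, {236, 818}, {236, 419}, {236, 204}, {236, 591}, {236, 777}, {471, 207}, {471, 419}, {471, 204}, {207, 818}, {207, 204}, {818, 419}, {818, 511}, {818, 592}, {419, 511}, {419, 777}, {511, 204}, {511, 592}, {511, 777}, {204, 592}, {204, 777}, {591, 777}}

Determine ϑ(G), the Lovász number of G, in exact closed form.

sqrt(29)

N(591) = {299, 444, 408, 553, 263, 494, 283, 519, 273, 487, 909, 339, 236, 777}, |N(591)| = 14.
Vertex 380 has 14 neighbors: 299, 444, 408, 553, 263, 499, 328, 813, 273, 339, 471, 511, 204, 592.
N(851) = {299, 553, 263, 328, 283, 519, 813, 487, 473, 207, 419, 511, 204, 777}, |N(851)| = 14.
N(204) = {299, 380, 499, 494, 283, 851, 273, 487, 236, 471, 207, 511, 592, 777}, |N(204)| = 14.
29-vertex 14-regular graph: Paley(29): SR with (k,λ,μ)=(14,6,7).
Distinct eigenvalues (to 6 d.p.): [14.0, 2.192582, -3.192582].
Lovász: ϑ = −29(-sqrt(29)/2 - 1/2)/(14+-(-sqrt(29)/2 - 1/2)) = sqrt(29).
= 5.3852… (decimal).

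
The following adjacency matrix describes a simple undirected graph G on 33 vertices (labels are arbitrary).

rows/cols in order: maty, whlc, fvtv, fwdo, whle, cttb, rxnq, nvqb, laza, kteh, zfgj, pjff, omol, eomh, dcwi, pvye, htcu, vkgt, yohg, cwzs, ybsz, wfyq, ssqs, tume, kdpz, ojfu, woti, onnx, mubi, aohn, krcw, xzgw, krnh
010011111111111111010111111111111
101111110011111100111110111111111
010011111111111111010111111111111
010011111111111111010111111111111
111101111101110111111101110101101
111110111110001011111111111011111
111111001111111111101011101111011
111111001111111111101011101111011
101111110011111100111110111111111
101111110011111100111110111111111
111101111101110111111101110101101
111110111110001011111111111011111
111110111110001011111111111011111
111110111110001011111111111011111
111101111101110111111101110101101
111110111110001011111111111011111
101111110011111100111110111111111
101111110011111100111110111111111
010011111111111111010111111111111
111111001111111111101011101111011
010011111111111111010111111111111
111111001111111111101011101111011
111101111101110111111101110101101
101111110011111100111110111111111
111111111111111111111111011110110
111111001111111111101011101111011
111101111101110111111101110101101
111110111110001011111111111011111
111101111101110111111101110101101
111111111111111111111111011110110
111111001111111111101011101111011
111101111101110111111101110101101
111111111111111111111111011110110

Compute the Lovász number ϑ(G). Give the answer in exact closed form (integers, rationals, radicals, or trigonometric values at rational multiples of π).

7

Vertex htcu has 27 neighbors: maty, fvtv, fwdo, whle, cttb, rxnq, nvqb, zfgj, pjff, omol, eomh, dcwi, pvye, yohg, cwzs, ybsz, wfyq, ssqs, kdpz, ojfu, woti, onnx, mubi, aohn, krcw, xzgw, krnh.
Vertex kteh has 27 neighbors: maty, fvtv, fwdo, whle, cttb, rxnq, nvqb, zfgj, pjff, omol, eomh, dcwi, pvye, yohg, cwzs, ybsz, wfyq, ssqs, kdpz, ojfu, woti, onnx, mubi, aohn, krcw, xzgw, krnh.
Vertex tume has 27 neighbors: maty, fvtv, fwdo, whle, cttb, rxnq, nvqb, zfgj, pjff, omol, eomh, dcwi, pvye, yohg, cwzs, ybsz, wfyq, ssqs, kdpz, ojfu, woti, onnx, mubi, aohn, krcw, xzgw, krnh.
deg(wfyq) = 27; N(wfyq) = {maty, whlc, fvtv, fwdo, whle, cttb, laza, kteh, zfgj, pjff, omol, eomh, dcwi, pvye, htcu, vkgt, yohg, ybsz, ssqs, tume, kdpz, woti, onnx, mubi, aohn, xzgw, krnh}.
G = K_{7,6,6,6,5,3}: α = 7 = χ(Ḡ), so ϑ = 7.
= 7.000000… (decimal).
Lovász sandwich 7 ≤ 7 ≤ 7: collapsed.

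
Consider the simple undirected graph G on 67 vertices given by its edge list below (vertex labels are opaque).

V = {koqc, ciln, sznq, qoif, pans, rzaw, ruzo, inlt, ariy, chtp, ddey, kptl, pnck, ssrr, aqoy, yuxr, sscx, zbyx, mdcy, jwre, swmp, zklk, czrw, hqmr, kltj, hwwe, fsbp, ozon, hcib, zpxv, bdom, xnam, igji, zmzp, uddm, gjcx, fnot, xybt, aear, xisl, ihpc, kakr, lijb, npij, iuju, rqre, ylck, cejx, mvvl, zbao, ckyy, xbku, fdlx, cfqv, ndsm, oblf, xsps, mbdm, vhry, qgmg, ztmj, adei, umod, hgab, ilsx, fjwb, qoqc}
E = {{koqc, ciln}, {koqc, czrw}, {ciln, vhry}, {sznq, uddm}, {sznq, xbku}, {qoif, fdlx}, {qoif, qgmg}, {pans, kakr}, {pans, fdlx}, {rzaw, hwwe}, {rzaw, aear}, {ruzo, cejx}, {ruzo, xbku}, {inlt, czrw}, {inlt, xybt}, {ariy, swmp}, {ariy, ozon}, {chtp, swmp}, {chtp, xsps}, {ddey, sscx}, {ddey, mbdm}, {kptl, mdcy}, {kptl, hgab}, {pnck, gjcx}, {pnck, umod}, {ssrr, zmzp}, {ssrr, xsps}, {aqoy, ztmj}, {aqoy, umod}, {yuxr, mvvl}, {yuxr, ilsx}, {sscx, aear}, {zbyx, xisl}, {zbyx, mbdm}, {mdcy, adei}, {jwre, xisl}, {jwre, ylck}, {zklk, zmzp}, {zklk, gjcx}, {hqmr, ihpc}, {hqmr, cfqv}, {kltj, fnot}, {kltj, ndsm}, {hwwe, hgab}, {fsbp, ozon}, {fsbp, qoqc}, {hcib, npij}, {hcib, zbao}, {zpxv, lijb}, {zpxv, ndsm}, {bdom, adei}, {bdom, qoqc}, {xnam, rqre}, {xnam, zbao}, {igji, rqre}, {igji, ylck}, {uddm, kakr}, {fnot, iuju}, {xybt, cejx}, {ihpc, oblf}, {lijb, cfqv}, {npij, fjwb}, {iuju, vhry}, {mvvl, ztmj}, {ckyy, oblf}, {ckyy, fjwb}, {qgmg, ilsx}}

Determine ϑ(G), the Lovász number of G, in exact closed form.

N(hcib) = {npij, zbao}, |N(hcib)| = 2.
deg(xbku) = 2; N(xbku) = {sznq, ruzo}.
deg(ckyy) = 2; N(ckyy) = {oblf, fjwb}.
deg(ihpc) = 2; N(ihpc) = {hqmr, oblf}.
2-regular, N=67; a single 67-cycle (edge-transitive).
The 34 distinct eigenvalues: [2.0, 1.991212, 1.964925, 1.92137, 1.860931, 1.784137, 1.691664, 1.584325, 1.463063, 1.328943, 1.183144, 1.026948, 0.861727, 0.688934, 0.510086, 0.326755, 0.140552, -0.046885, -0.233911, -0.418881, -0.600169, -0.776184, -0.945377, -1.106262, -1.257426, -1.397539, -1.52537, -1.639797, -1.739813, -1.824539, -1.893231, -1.945286, -1.980245, -1.997802].
Lovász: ϑ = −67(-2*cos(pi/67))/(2+-(-1)*2*cos(pi/67)) = 67*cos(pi/67)/(cos(pi/67) + 1).
≈ 33.481580 (to 6 d.p.).
33 ≤ 67*cos(pi/67)/(cos(pi/67) + 1) ≤ 34: both strict.

67*cos(pi/67)/(cos(pi/67) + 1)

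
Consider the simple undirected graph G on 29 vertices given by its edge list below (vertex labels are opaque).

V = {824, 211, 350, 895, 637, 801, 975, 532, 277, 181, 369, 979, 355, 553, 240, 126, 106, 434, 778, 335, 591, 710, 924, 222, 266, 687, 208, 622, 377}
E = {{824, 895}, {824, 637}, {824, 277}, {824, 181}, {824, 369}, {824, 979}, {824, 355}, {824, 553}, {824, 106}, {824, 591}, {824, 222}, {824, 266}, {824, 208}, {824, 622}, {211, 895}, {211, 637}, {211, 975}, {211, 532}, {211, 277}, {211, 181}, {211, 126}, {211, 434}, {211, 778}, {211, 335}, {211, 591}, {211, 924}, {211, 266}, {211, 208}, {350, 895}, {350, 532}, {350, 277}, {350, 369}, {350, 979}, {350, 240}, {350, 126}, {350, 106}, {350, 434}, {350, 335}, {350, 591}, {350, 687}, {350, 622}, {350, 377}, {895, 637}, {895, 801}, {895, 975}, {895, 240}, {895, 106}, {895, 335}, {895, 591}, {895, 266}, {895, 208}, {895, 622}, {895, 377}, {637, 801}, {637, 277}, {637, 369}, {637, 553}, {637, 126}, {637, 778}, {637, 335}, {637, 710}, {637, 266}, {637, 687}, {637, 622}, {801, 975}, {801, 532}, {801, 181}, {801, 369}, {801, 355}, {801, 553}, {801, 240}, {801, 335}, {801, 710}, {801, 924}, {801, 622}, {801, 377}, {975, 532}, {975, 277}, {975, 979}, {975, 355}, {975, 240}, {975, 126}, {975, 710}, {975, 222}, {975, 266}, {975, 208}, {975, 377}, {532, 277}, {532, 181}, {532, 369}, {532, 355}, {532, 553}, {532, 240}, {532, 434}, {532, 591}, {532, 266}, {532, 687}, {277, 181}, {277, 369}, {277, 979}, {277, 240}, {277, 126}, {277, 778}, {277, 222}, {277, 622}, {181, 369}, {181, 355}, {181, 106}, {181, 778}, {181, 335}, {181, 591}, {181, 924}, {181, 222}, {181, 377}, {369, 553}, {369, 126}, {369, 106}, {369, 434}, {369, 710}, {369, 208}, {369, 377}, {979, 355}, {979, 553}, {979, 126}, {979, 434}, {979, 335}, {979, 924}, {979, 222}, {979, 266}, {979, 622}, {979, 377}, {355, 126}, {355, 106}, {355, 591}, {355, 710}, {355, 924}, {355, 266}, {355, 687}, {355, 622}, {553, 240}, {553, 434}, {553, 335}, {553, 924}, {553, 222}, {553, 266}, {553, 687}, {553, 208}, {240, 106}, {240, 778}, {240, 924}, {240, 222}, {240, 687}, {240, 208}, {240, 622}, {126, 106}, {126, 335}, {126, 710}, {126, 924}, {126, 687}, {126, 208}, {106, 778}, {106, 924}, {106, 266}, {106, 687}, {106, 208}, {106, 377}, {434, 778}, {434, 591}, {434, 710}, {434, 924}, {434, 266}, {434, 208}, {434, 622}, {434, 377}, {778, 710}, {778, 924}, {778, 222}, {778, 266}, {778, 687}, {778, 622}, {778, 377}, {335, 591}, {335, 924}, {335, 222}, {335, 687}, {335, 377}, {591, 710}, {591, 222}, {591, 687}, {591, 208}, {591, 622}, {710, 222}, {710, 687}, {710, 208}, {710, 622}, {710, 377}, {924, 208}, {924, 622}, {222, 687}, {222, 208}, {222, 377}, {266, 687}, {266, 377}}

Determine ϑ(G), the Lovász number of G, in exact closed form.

sqrt(29)

N(240) = {350, 895, 801, 975, 532, 277, 553, 106, 778, 924, 222, 687, 208, 622}, |N(240)| = 14.
deg(979) = 14; N(979) = {824, 350, 975, 277, 355, 553, 126, 434, 335, 924, 222, 266, 622, 377}.
N(211) = {895, 637, 975, 532, 277, 181, 126, 434, 778, 335, 591, 924, 266, 208}, |N(211)| = 14.
Vertex 975 has 14 neighbors: 211, 895, 801, 532, 277, 979, 355, 240, 126, 710, 222, 266, 208, 377.
Every vertex has degree 14 (N=29); Paley(29): SR with (k,λ,μ)=(14,6,7).
A has 3 distinct eigenvalues ≈ [14.0, 2.192582, -3.192582].
Lovász: ϑ = −29(-sqrt(29)/2 - 1/2)/(14+-(-sqrt(29)/2 - 1/2)) = sqrt(29).
= 5.3852… (decimal).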